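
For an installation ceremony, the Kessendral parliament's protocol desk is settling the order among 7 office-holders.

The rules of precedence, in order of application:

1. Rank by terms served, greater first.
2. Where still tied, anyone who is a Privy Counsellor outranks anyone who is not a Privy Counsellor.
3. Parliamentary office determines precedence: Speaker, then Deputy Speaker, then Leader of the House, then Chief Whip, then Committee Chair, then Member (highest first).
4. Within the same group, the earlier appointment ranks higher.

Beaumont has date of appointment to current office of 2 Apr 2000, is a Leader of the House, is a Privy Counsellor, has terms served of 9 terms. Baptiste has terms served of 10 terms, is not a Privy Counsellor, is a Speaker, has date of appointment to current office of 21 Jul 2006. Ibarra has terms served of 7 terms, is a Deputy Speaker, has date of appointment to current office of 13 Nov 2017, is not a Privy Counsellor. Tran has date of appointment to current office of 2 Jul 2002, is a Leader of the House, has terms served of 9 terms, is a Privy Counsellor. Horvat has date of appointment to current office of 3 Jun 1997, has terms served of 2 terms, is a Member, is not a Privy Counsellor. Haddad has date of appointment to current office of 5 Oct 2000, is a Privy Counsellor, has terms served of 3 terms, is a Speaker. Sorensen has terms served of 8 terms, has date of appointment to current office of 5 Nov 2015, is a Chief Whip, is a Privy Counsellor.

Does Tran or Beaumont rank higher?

Beaumont

By terms served (higher first): Baptiste (10 terms); then Beaumont and Tran (both 9 terms); then Sorensen (8 terms); then Ibarra (7 terms); then Haddad (3 terms); then Horvat (2 terms).
Beaumont and Tran are each a Privy Counsellor, so the next rule applies.
Beaumont and Tran are each Leader of the House, so the next rule applies.
Among Beaumont and Tran, by date of appointment to current office (earlier first): Beaumont (2 Apr 2000) before Tran (2 Jul 2002).
So Beaumont takes precedence.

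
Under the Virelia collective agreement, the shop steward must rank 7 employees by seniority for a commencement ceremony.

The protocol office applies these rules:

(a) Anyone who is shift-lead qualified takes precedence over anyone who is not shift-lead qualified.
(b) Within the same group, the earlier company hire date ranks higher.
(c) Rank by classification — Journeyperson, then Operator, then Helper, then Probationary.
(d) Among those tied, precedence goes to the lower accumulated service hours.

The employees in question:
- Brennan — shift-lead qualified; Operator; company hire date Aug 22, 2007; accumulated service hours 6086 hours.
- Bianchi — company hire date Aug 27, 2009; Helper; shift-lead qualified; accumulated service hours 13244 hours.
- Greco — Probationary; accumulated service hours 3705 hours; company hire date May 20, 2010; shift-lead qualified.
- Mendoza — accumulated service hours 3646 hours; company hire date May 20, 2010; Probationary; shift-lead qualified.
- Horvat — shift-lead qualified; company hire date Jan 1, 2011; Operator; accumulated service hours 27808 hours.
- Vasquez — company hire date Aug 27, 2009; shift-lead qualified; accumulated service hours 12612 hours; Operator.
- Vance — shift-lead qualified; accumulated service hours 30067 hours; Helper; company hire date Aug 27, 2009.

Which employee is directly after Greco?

By the first rule: Brennan, Vasquez, Bianchi, Vance, Mendoza, Greco and Horvat (each shift-lead qualified).
Among Brennan, Vasquez, Bianchi, Vance, Mendoza, Greco and Horvat, by company hire date (earlier first): Brennan (Aug 22, 2007) before Vasquez, Bianchi and Vance (Aug 27, 2009) before Mendoza and Greco (May 20, 2010) before Horvat (Jan 1, 2011).
Among Vasquez, Bianchi and Vance, by classification: Vasquez (Operator) before Bianchi and Vance (Helper).
Among Bianchi and Vance, by accumulated service hours (lower first): Bianchi (13244 hours) before Vance (30067 hours).
Mendoza and Greco are each Probationary, so the next rule applies.
Among Mendoza and Greco, by accumulated service hours (lower first): Mendoza (3646 hours) before Greco (3705 hours).
Order: Brennan, Vasquez, Bianchi, Vance, Mendoza, Greco, Horvat.

Horvat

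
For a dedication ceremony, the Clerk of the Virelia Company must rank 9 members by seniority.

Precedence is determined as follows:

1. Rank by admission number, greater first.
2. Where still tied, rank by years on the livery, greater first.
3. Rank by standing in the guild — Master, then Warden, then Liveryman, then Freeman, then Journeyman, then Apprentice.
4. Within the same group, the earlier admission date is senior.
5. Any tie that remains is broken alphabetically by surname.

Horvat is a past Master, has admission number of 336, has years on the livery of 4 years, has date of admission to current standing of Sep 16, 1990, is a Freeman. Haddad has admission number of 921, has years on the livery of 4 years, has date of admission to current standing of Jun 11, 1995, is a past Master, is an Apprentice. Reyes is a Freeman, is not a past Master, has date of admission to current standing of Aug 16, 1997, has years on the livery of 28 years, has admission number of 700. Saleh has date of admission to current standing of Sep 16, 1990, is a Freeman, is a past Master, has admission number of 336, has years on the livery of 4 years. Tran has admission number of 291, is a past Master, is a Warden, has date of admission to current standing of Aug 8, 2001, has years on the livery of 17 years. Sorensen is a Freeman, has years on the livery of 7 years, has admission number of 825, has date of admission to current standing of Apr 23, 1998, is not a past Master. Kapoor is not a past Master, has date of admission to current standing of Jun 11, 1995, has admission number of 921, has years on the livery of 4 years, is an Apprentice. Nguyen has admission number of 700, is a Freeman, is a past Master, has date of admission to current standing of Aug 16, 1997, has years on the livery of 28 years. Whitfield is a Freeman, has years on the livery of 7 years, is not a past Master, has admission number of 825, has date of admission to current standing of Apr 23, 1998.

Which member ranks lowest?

By admission number (higher first): Haddad and Kapoor (both 921); then Sorensen and Whitfield (both 825); then Nguyen and Reyes (both 700); then Horvat and Saleh (both 336); then Tran (291).
Haddad and Kapoor both have years on the livery 4 years, so the next rule applies.
Haddad and Kapoor are each Apprentice, so the next rule applies.
Haddad and Kapoor both have date of admission to current standing Jun 11, 1995, so the next rule applies.
Among Haddad and Kapoor, alphabetically by surname: Haddad before Kapoor.
Sorensen and Whitfield both have years on the livery 7 years, so the next rule applies.
Sorensen and Whitfield are each Freeman, so the next rule applies.
Sorensen and Whitfield both have date of admission to current standing Apr 23, 1998, so the next rule applies.
Among Sorensen and Whitfield, alphabetically by surname: Sorensen before Whitfield.
Nguyen and Reyes both have years on the livery 28 years, so the next rule applies.
Nguyen and Reyes are each Freeman, so the next rule applies.
Nguyen and Reyes both have date of admission to current standing Aug 16, 1997, so the next rule applies.
Among Nguyen and Reyes, alphabetically by surname: Nguyen before Reyes.
Horvat and Saleh both have years on the livery 4 years, so the next rule applies.
Horvat and Saleh are each Freeman, so the next rule applies.
Horvat and Saleh both have date of admission to current standing Sep 16, 1990, so the next rule applies.
Among Horvat and Saleh, alphabetically by surname: Horvat before Saleh.
Order: Haddad, Kapoor, Sorensen, Whitfield, Nguyen, Reyes, Horvat, Saleh, Tran.

Tran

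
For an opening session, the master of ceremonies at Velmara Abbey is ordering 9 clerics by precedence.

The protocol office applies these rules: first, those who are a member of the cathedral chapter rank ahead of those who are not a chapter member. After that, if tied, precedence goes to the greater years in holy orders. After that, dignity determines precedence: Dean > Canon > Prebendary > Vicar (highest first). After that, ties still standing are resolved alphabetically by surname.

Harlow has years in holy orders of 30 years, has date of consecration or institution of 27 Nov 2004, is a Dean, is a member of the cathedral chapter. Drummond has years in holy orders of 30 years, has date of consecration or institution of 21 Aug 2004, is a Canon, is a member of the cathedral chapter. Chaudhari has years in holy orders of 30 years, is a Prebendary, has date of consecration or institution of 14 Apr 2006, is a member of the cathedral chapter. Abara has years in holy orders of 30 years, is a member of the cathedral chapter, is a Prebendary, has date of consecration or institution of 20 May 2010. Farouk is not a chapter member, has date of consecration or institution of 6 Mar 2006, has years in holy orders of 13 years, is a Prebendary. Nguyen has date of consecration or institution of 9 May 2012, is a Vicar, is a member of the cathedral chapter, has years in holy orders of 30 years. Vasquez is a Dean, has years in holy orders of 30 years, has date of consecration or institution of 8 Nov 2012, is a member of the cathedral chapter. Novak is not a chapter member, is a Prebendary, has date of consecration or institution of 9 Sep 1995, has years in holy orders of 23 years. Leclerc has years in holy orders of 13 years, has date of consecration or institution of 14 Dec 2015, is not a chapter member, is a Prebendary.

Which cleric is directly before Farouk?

Novak

By the first rule: Harlow, Vasquez, Drummond, Abara, Chaudhari and Nguyen (each a member of the cathedral chapter); then Novak, Farouk and Leclerc (each not a chapter member).
Harlow, Vasquez, Drummond, Abara, Chaudhari and Nguyen all have years in holy orders 30 years, so the next rule applies.
Among Harlow, Vasquez, Drummond, Abara, Chaudhari and Nguyen, by dignity: Harlow and Vasquez (Dean) before Drummond (Canon) before Abara and Chaudhari (Prebendary) before Nguyen (Vicar).
Among Harlow and Vasquez, alphabetically by surname: Harlow before Vasquez.
Among Abara and Chaudhari, alphabetically by surname: Abara before Chaudhari.
Among Novak, Farouk and Leclerc, by years in holy orders (higher first): Novak (23 years) before Farouk and Leclerc (13 years).
Farouk and Leclerc are each Prebendary, so the next rule applies.
Among Farouk and Leclerc, alphabetically by surname: Farouk before Leclerc.
Order: Harlow, Vasquez, Drummond, Abara, Chaudhari, Nguyen, Novak, Farouk, Leclerc.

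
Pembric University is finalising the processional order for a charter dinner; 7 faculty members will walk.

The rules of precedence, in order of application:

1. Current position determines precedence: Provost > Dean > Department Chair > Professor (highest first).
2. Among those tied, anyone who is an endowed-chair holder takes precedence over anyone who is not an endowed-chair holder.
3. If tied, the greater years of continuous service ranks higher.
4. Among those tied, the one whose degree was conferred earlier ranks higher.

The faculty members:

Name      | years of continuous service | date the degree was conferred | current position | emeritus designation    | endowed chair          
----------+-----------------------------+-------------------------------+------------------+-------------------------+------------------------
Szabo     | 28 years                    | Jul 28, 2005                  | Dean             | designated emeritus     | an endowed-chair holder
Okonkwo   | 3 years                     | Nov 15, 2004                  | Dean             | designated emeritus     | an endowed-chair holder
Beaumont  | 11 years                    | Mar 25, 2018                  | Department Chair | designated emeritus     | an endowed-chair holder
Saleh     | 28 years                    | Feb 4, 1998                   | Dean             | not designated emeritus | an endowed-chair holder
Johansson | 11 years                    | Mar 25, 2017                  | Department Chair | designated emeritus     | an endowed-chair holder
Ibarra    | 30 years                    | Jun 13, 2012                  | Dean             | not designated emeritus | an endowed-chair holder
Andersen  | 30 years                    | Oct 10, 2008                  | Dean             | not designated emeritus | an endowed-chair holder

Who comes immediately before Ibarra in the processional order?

By current position: Andersen, Ibarra, Saleh, Szabo and Okonkwo (Dean); then Johansson and Beaumont (Department Chair).
Andersen, Ibarra, Saleh, Szabo and Okonkwo are each an endowed-chair holder, so the next rule applies.
Among Andersen, Ibarra, Saleh, Szabo and Okonkwo, by years of continuous service (higher first): Andersen and Ibarra (30 years) before Saleh and Szabo (28 years) before Okonkwo (3 years).
Among Andersen and Ibarra, by date the degree was conferred (earlier first): Andersen (Oct 10, 2008) before Ibarra (Jun 13, 2012).
Among Saleh and Szabo, by date the degree was conferred (earlier first): Saleh (Feb 4, 1998) before Szabo (Jul 28, 2005).
Johansson and Beaumont are each an endowed-chair holder, so the next rule applies.
Johansson and Beaumont both have years of continuous service 11 years, so the next rule applies.
Among Johansson and Beaumont, by date the degree was conferred (earlier first): Johansson (Mar 25, 2017) before Beaumont (Mar 25, 2018).
Order: Andersen, Ibarra, Saleh, Szabo, Okonkwo, Johansson, Beaumont.

Andersen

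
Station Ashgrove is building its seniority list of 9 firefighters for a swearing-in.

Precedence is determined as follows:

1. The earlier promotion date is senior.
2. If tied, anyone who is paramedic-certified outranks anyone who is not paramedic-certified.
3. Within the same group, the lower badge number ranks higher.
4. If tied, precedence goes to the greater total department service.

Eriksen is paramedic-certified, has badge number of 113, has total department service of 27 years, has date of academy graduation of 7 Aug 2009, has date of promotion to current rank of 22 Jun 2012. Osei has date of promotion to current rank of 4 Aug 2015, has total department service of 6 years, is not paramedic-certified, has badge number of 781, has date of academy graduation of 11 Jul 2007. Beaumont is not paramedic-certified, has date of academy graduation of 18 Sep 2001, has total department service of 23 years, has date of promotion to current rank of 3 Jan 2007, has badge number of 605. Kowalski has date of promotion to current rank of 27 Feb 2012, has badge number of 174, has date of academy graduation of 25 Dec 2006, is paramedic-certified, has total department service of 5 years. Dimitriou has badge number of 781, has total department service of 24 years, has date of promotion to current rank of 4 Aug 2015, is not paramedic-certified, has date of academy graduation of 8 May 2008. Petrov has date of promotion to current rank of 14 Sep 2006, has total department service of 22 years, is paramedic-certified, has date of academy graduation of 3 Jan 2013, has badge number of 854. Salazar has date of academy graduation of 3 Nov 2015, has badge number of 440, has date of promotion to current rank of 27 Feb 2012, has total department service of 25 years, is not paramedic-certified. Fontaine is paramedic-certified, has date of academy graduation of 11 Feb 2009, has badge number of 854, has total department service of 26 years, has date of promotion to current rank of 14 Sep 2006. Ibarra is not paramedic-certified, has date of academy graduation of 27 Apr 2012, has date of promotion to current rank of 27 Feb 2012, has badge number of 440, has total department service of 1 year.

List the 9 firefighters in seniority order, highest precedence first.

By date of promotion to current rank (earlier first): Fontaine and Petrov (both 14 Sep 2006); then Beaumont (3 Jan 2007); then Kowalski, Salazar and Ibarra (each 27 Feb 2012); then Eriksen (22 Jun 2012); then Dimitriou and Osei (both 4 Aug 2015).
Fontaine and Petrov are each paramedic-certified, so the next rule applies.
Fontaine and Petrov both have badge number 854, so the next rule applies.
Among Fontaine and Petrov, by total department service (higher first): Fontaine (26 years) before Petrov (22 years).
Among Kowalski, Salazar and Ibarra, paramedic-certified before not paramedic-certified: Kowalski (paramedic-certified) before Salazar and Ibarra (not paramedic-certified).
Salazar and Ibarra both have badge number 440, so the next rule applies.
Among Salazar and Ibarra, by total department service (higher first): Salazar (25 years) before Ibarra (1 year).
Dimitriou and Osei are each not paramedic-certified, so the next rule applies.
Dimitriou and Osei both have badge number 781, so the next rule applies.
Among Dimitriou and Osei, by total department service (higher first): Dimitriou (24 years) before Osei (6 years).
Full order: Fontaine, Petrov, Beaumont, Kowalski, Salazar, Ibarra, Eriksen, Dimitriou, Osei.

Fontaine, Petrov, Beaumont, Kowalski, Salazar, Ibarra, Eriksen, Dimitriou, Osei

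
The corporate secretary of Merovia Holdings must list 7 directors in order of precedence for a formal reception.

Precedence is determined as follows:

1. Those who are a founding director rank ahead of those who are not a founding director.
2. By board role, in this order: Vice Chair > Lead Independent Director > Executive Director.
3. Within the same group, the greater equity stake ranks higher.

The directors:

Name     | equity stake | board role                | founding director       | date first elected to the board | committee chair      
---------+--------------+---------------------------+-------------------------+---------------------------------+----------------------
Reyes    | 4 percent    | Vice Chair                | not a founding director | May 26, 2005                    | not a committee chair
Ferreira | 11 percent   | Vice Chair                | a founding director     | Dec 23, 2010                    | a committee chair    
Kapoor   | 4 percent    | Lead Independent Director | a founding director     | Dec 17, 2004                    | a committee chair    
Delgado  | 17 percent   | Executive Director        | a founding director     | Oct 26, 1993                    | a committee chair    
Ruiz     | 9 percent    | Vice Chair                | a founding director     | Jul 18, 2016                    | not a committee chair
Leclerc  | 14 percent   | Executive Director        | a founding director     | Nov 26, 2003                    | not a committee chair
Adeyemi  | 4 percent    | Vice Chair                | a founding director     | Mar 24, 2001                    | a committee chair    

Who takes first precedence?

By the first rule: Ferreira, Ruiz, Adeyemi, Kapoor, Delgado and Leclerc (each a founding director); then Reyes (not a founding director).
Among Ferreira, Ruiz, Adeyemi, Kapoor, Delgado and Leclerc, by board role: Ferreira, Ruiz and Adeyemi (Vice Chair) before Kapoor (Lead Independent Director) before Delgado and Leclerc (Executive Director).
Among Ferreira, Ruiz and Adeyemi, by equity stake (higher first): Ferreira (11 percent) before Ruiz (9 percent) before Adeyemi (4 percent).
Among Delgado and Leclerc, by equity stake (higher first): Delgado (17 percent) before Leclerc (14 percent).
Order: Ferreira, Ruiz, Adeyemi, Kapoor, Delgado, Leclerc, Reyes.

Ferreira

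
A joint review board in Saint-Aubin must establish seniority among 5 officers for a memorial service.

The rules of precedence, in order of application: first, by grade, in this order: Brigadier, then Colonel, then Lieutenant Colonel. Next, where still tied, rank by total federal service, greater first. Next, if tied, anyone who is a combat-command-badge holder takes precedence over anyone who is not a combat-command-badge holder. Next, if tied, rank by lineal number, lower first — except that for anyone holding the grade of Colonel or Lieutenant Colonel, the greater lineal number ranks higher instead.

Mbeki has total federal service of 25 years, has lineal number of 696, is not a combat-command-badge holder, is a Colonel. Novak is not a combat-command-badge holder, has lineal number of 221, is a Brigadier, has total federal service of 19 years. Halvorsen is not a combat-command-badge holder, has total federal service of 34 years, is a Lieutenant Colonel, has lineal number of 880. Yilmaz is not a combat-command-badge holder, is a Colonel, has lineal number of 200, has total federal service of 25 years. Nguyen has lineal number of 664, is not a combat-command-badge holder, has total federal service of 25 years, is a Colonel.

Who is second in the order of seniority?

Mbeki

By grade: Novak (Brigadier); then Mbeki, Nguyen and Yilmaz (Colonel); then Halvorsen (Lieutenant Colonel).
Mbeki, Nguyen and Yilmaz all have total federal service 25 years, so the next rule applies.
Mbeki, Nguyen and Yilmaz are each not a combat-command-badge holder, so the next rule applies.
Among Mbeki, Nguyen and Yilmaz, by lineal number (higher first) (reversed rule for this group): Mbeki (696) before Nguyen (664) before Yilmaz (200).
Order: Novak, Mbeki, Nguyen, Yilmaz, Halvorsen.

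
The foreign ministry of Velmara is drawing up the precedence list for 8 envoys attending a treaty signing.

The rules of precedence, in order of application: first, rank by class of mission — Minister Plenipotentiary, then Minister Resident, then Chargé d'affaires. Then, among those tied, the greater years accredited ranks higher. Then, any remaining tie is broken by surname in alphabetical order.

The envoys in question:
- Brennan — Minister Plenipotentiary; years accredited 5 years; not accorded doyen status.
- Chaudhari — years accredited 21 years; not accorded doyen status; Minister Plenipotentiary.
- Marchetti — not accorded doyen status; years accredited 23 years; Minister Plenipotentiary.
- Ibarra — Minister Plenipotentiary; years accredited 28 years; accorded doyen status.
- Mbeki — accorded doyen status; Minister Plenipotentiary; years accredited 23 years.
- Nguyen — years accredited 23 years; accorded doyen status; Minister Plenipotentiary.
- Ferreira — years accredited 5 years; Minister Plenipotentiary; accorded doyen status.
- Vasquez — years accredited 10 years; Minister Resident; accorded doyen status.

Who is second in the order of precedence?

Marchetti

By class of mission: Ibarra, Marchetti, Mbeki, Nguyen, Chaudhari, Brennan and Ferreira (Minister Plenipotentiary); then Vasquez (Minister Resident).
Among Ibarra, Marchetti, Mbeki, Nguyen, Chaudhari, Brennan and Ferreira, by years accredited (higher first): Ibarra (28 years) before Marchetti, Mbeki and Nguyen (23 years) before Chaudhari (21 years) before Brennan and Ferreira (5 years).
Among Marchetti, Mbeki and Nguyen, alphabetically by surname: Marchetti before Mbeki before Nguyen.
Among Brennan and Ferreira, alphabetically by surname: Brennan before Ferreira.
Order: Ibarra, Marchetti, Mbeki, Nguyen, Chaudhari, Brennan, Ferreira, Vasquez.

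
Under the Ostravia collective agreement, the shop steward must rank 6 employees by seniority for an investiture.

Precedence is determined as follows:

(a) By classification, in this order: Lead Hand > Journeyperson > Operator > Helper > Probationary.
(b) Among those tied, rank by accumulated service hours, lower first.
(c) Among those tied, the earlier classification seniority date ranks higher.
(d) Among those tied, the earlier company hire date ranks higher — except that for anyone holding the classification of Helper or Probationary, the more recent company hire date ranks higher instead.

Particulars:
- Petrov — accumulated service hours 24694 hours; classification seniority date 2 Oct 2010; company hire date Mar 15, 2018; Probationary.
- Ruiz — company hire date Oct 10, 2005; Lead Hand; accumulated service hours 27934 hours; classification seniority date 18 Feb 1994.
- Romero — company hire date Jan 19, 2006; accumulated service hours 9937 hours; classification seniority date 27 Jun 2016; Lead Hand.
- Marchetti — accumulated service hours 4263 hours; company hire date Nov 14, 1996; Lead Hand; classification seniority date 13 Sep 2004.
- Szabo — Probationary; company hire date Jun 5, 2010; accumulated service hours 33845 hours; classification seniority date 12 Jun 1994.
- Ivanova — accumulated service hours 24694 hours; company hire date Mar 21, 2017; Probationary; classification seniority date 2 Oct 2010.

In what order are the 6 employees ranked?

Marchetti, Romero, Ruiz, Petrov, Ivanova, Szabo

By classification: Marchetti, Romero and Ruiz (Lead Hand); then Petrov, Ivanova and Szabo (Probationary).
Among Marchetti, Romero and Ruiz, by accumulated service hours (lower first): Marchetti (4263 hours) before Romero (9937 hours) before Ruiz (27934 hours).
Among Petrov, Ivanova and Szabo, by accumulated service hours (lower first): Petrov and Ivanova (24694 hours) before Szabo (33845 hours).
Petrov and Ivanova both have classification seniority date 2 Oct 2010, so the next rule applies.
Among Petrov and Ivanova, by company hire date (later first) (reversed rule for this group): Petrov (Mar 15, 2018) before Ivanova (Mar 21, 2017).
Full order: Marchetti, Romero, Ruiz, Petrov, Ivanova, Szabo.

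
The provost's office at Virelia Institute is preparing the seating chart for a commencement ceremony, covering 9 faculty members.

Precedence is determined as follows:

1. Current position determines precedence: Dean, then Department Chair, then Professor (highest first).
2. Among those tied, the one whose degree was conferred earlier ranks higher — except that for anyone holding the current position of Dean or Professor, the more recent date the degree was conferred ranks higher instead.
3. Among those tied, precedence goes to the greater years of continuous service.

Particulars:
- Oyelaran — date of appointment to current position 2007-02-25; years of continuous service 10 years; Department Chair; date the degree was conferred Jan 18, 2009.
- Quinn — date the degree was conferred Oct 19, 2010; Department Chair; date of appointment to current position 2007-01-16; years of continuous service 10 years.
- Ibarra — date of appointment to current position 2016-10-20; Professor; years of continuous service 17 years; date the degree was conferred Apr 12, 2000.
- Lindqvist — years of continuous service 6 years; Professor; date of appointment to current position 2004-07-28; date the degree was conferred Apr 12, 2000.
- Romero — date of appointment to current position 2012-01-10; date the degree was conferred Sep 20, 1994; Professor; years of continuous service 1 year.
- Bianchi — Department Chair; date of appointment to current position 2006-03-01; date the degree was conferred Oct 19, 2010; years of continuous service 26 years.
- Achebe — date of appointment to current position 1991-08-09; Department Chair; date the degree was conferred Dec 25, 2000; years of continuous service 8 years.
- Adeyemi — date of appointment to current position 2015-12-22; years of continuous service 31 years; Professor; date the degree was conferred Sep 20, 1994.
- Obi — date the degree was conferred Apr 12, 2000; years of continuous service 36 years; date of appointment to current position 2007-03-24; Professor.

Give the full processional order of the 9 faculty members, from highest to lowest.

By current position: Achebe, Oyelaran, Bianchi and Quinn (Department Chair); then Obi, Ibarra, Lindqvist, Adeyemi and Romero (Professor).
Among Achebe, Oyelaran, Bianchi and Quinn, by date the degree was conferred (earlier first): Achebe (Dec 25, 2000) before Oyelaran (Jan 18, 2009) before Bianchi and Quinn (Oct 19, 2010).
Among Bianchi and Quinn, by years of continuous service (higher first): Bianchi (26 years) before Quinn (10 years).
Among Obi, Ibarra, Lindqvist, Adeyemi and Romero, by date the degree was conferred (later first) (reversed rule for this group): Obi, Ibarra and Lindqvist (Apr 12, 2000) before Adeyemi and Romero (Sep 20, 1994).
Among Obi, Ibarra and Lindqvist, by years of continuous service (higher first): Obi (36 years) before Ibarra (17 years) before Lindqvist (6 years).
Among Adeyemi and Romero, by years of continuous service (higher first): Adeyemi (31 years) before Romero (1 year).
Full order: Achebe, Oyelaran, Bianchi, Quinn, Obi, Ibarra, Lindqvist, Adeyemi, Romero.

Achebe, Oyelaran, Bianchi, Quinn, Obi, Ibarra, Lindqvist, Adeyemi, Romero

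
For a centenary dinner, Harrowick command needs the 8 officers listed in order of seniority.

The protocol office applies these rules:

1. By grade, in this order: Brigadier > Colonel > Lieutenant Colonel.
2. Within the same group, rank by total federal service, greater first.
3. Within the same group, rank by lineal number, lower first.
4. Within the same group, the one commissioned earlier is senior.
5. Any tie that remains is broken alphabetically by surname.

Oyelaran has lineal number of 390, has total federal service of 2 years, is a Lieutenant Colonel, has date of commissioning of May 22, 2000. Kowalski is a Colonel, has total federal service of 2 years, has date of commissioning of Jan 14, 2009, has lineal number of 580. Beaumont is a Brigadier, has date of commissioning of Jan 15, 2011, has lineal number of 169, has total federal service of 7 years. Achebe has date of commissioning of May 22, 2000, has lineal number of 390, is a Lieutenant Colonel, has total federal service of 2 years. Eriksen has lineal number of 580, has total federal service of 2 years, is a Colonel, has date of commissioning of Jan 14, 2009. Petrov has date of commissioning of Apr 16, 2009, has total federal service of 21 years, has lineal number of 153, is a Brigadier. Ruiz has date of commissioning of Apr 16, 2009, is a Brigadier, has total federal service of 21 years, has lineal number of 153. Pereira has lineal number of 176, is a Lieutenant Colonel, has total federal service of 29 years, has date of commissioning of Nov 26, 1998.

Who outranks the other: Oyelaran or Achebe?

By grade: Petrov, Ruiz and Beaumont (Brigadier); then Eriksen and Kowalski (Colonel); then Pereira, Achebe and Oyelaran (Lieutenant Colonel).
Among Petrov, Ruiz and Beaumont, by total federal service (higher first): Petrov and Ruiz (21 years) before Beaumont (7 years).
Petrov and Ruiz both have lineal number 153, so the next rule applies.
Petrov and Ruiz both have date of commissioning Apr 16, 2009, so the next rule applies.
Among Petrov and Ruiz, alphabetically by surname: Petrov before Ruiz.
Eriksen and Kowalski both have total federal service 2 years, so the next rule applies.
Eriksen and Kowalski both have lineal number 580, so the next rule applies.
Eriksen and Kowalski both have date of commissioning Jan 14, 2009, so the next rule applies.
Among Eriksen and Kowalski, alphabetically by surname: Eriksen before Kowalski.
Among Pereira, Achebe and Oyelaran, by total federal service (higher first): Pereira (29 years) before Achebe and Oyelaran (2 years).
Achebe and Oyelaran both have lineal number 390, so the next rule applies.
Achebe and Oyelaran both have date of commissioning May 22, 2000, so the next rule applies.
Among Achebe and Oyelaran, alphabetically by surname: Achebe before Oyelaran.
So Achebe takes precedence.

Achebe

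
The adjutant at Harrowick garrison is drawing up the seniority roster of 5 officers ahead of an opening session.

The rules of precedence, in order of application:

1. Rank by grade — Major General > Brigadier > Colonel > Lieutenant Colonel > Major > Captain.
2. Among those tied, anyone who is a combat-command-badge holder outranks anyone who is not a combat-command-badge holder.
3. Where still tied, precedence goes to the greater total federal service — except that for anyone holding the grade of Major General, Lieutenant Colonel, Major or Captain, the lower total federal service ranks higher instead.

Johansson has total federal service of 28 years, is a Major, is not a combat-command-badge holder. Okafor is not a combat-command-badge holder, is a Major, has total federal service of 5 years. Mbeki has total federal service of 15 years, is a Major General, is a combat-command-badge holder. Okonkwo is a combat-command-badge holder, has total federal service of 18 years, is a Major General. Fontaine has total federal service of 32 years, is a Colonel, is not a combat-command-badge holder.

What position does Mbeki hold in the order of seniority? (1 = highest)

By grade: Mbeki and Okonkwo (Major General); then Fontaine (Colonel); then Okafor and Johansson (Major).
Mbeki and Okonkwo are each a combat-command-badge holder, so the next rule applies.
Among Mbeki and Okonkwo, by total federal service (lower first) (reversed rule for this group): Mbeki (15 years) before Okonkwo (18 years).
Okafor and Johansson are each not a combat-command-badge holder, so the next rule applies.
Among Okafor and Johansson, by total federal service (lower first) (reversed rule for this group): Okafor (5 years) before Johansson (28 years).
Order: Mbeki, Okonkwo, Fontaine, Okafor, Johansson. So position 1.

1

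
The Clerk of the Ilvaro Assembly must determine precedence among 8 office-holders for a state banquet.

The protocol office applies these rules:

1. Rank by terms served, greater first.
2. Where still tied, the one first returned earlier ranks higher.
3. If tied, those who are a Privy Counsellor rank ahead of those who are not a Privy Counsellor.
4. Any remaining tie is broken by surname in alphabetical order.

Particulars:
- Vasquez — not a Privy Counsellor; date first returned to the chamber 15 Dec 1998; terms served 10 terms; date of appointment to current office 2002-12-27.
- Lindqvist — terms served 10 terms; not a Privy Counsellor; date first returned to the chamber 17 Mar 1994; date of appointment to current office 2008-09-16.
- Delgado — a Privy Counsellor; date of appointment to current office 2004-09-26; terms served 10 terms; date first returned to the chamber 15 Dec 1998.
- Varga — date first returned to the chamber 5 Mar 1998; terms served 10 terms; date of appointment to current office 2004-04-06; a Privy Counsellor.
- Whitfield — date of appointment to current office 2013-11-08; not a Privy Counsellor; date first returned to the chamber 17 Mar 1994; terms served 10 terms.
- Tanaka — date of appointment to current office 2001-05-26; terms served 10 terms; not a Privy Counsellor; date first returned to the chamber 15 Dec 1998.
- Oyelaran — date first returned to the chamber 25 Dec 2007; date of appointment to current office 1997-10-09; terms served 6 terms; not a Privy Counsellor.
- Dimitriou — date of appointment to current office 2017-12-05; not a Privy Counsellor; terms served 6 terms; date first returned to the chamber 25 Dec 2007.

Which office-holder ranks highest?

Lindqvist

By terms served (higher first): Lindqvist, Whitfield, Varga, Delgado, Tanaka and Vasquez (each 10 terms); then Dimitriou and Oyelaran (both 6 terms).
Among Lindqvist, Whitfield, Varga, Delgado, Tanaka and Vasquez, by date first returned to the chamber (earlier first): Lindqvist and Whitfield (17 Mar 1994) before Varga (5 Mar 1998) before Delgado, Tanaka and Vasquez (15 Dec 1998).
Lindqvist and Whitfield are each not a Privy Counsellor, so the next rule applies.
Among Lindqvist and Whitfield, alphabetically by surname: Lindqvist before Whitfield.
Among Delgado, Tanaka and Vasquez, a Privy Counsellor before not a Privy Counsellor: Delgado (a Privy Counsellor) before Tanaka and Vasquez (not a Privy Counsellor).
Among Tanaka and Vasquez, alphabetically by surname: Tanaka before Vasquez.
Dimitriou and Oyelaran both have date first returned to the chamber 25 Dec 2007, so the next rule applies.
Dimitriou and Oyelaran are each not a Privy Counsellor, so the next rule applies.
Among Dimitriou and Oyelaran, alphabetically by surname: Dimitriou before Oyelaran.
Order: Lindqvist, Whitfield, Varga, Delgado, Tanaka, Vasquez, Dimitriou, Oyelaran.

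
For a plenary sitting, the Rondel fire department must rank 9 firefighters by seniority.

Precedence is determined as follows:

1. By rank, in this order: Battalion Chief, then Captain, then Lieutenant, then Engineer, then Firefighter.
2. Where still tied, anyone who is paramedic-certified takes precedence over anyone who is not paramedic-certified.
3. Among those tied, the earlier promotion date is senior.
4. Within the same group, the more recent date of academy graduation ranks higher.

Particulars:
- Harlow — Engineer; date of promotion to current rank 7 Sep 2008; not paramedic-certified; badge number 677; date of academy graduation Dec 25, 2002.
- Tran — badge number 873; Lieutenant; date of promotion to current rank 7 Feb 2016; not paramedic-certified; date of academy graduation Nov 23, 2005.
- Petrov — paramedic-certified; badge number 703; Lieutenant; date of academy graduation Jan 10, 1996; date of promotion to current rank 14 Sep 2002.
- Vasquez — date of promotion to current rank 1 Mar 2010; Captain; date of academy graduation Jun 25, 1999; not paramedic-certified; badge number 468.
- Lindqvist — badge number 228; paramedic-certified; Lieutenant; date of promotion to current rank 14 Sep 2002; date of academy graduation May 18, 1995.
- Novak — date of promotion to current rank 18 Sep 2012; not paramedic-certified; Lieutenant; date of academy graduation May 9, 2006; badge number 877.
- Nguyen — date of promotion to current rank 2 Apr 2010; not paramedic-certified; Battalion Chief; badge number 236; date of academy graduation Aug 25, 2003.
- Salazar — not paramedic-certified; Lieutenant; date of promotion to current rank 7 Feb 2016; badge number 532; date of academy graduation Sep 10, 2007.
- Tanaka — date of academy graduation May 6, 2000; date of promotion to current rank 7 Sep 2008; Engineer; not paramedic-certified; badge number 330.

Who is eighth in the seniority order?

By rank: Nguyen (Battalion Chief); then Vasquez (Captain); then Petrov, Lindqvist, Novak, Salazar and Tran (Lieutenant); then Harlow and Tanaka (Engineer).
Among Petrov, Lindqvist, Novak, Salazar and Tran, paramedic-certified before not paramedic-certified: Petrov and Lindqvist (paramedic-certified) before Novak, Salazar and Tran (not paramedic-certified).
Petrov and Lindqvist both have date of promotion to current rank 14 Sep 2002, so the next rule applies.
Among Petrov and Lindqvist, by date of academy graduation (later first): Petrov (Jan 10, 1996) before Lindqvist (May 18, 1995).
Among Novak, Salazar and Tran, by date of promotion to current rank (earlier first): Novak (18 Sep 2012) before Salazar and Tran (7 Feb 2016).
Among Salazar and Tran, by date of academy graduation (later first): Salazar (Sep 10, 2007) before Tran (Nov 23, 2005).
Harlow and Tanaka are each not paramedic-certified, so the next rule applies.
Harlow and Tanaka both have date of promotion to current rank 7 Sep 2008, so the next rule applies.
Among Harlow and Tanaka, by date of academy graduation (later first): Harlow (Dec 25, 2002) before Tanaka (May 6, 2000).
Order: Nguyen, Vasquez, Petrov, Lindqvist, Novak, Salazar, Tran, Harlow, Tanaka.

Harlow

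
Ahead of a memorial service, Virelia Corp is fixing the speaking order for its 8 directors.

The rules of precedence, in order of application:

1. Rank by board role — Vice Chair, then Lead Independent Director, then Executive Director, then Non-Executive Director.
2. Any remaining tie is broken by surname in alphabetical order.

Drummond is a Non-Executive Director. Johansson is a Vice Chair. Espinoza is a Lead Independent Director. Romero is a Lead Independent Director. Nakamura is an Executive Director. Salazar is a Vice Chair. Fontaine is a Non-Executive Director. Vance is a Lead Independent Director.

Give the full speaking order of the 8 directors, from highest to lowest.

Johansson, Salazar, Espinoza, Romero, Vance, Nakamura, Drummond, Fontaine

By board role: Johansson and Salazar (Vice Chair); then Espinoza, Romero and Vance (Lead Independent Director); then Nakamura (Executive Director); then Drummond and Fontaine (Non-Executive Director).
Among Johansson and Salazar, alphabetically by surname: Johansson before Salazar.
Among Espinoza, Romero and Vance, alphabetically by surname: Espinoza before Romero before Vance.
Among Drummond and Fontaine, alphabetically by surname: Drummond before Fontaine.
Full order: Johansson, Salazar, Espinoza, Romero, Vance, Nakamura, Drummond, Fontaine.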